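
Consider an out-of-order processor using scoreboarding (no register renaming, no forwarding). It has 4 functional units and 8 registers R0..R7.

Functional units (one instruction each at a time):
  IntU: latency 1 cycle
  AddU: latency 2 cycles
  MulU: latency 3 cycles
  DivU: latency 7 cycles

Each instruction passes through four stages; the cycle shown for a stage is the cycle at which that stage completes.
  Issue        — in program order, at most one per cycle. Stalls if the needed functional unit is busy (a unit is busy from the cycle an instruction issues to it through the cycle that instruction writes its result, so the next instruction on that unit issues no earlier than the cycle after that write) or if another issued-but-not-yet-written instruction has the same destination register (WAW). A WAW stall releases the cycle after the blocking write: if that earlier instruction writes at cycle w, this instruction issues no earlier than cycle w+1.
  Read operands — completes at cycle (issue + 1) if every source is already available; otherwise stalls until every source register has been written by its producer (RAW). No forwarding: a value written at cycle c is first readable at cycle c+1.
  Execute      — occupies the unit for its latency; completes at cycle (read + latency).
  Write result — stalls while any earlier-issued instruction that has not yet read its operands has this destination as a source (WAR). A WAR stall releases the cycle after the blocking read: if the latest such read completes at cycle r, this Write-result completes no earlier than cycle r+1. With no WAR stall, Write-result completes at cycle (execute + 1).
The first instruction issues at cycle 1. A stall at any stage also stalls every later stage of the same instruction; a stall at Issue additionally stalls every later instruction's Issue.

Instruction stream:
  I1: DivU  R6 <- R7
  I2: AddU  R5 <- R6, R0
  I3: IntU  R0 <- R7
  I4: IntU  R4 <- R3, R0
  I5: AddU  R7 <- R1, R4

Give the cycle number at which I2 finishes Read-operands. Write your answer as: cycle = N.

I1: IS=1 RO=2 EX=9 WR=10
I2: IS=2 RO=11 EX=13 WR=14  [RAW R6: wait I1 write@10]
I3: IS=3 RO=4 EX=5 WR=12  [WAR R0: wait I2 read@11]
I4: IS=13 RO=14 EX=15 WR=16  [struct: IntU busy until I3 writes@12]
I5: IS=15 RO=17 EX=19 WR=20  [struct: AddU busy until I2 writes@14; RAW R4: wait I4 write@16]

cycle = 11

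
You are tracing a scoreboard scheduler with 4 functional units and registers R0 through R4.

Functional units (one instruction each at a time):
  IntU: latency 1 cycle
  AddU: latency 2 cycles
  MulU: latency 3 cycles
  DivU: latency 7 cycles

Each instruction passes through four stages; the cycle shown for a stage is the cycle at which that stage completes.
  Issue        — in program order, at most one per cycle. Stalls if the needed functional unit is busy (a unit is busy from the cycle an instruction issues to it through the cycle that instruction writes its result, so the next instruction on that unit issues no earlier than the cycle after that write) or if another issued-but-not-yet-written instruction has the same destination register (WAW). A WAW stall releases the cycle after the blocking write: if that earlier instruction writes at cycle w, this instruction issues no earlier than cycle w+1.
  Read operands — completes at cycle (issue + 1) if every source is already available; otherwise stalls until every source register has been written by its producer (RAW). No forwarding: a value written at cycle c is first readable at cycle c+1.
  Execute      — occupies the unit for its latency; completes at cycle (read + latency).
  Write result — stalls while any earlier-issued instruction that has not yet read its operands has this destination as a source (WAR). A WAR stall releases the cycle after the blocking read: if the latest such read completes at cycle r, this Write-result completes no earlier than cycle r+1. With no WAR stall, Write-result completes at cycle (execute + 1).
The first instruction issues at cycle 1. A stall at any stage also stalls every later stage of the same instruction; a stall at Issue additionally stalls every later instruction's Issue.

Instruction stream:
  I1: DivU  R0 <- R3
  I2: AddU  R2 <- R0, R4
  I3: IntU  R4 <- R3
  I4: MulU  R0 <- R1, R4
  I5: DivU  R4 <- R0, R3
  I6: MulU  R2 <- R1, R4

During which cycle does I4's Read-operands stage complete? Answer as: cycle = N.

cycle = 13

[1] issue I1 (DivU)
[2] I1 read-ops, issue I2 (AddU)
[3] issue I3 (IntU)
[4] I3 read-ops
[5] I3 finished on IntU
[9] I1 finished on DivU
[10] I1→R0
[11] I2 read-ops, issue I4 (MulU)
[12] I3→R4
[13] I2 finished on AddU, I4 read-ops, issue I5 (DivU)
[14] I2→R2
[16] I4 finished on MulU
[17] I4→R0
[18] I5 read-ops, issue I6 (MulU)
[25] I5 finished on DivU
[26] I5→R4
[27] I6 read-ops
[30] I6 finished on MulU
[31] I6→R2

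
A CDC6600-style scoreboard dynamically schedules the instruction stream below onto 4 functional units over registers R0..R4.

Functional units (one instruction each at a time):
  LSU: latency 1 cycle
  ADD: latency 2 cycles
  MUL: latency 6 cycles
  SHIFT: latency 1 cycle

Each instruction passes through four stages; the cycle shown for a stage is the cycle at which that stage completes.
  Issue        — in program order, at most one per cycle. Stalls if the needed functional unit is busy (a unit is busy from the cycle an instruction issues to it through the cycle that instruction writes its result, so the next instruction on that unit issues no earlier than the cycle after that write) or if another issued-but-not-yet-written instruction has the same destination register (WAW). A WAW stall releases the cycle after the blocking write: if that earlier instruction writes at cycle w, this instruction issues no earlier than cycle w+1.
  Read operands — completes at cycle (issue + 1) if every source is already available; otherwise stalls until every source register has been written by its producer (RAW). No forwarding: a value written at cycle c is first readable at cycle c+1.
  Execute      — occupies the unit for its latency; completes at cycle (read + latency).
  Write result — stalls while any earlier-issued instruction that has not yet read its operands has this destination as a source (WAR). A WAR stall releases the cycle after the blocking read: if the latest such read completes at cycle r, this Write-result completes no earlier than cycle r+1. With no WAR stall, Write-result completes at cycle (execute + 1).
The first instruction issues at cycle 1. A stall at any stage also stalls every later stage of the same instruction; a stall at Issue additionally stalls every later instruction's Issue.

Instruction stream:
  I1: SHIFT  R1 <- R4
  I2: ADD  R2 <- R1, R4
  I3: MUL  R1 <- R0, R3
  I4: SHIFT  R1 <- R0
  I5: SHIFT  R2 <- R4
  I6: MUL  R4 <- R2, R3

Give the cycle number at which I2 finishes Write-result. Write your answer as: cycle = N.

cycle = 8

t=1  I1 dispatched to SHIFT
t=2  I1 operands ready, I2 dispatched to ADD
t=3  I1 complete
t=4  R1←I1
t=5  I2 operands ready, I3 dispatched to MUL
t=6  I3 operands ready
t=7  I2 complete
t=8  R2←I2
t=12  I3 complete
t=13  R1←I3
t=14  I4 dispatched to SHIFT
t=15  I4 operands ready
t=16  I4 complete
t=17  R1←I4
t=18  I5 dispatched to SHIFT
t=19  I5 operands ready, I6 dispatched to MUL
t=20  I5 complete
t=21  R2←I5
t=22  I6 operands ready
t=28  I6 complete
t=29  R4←I6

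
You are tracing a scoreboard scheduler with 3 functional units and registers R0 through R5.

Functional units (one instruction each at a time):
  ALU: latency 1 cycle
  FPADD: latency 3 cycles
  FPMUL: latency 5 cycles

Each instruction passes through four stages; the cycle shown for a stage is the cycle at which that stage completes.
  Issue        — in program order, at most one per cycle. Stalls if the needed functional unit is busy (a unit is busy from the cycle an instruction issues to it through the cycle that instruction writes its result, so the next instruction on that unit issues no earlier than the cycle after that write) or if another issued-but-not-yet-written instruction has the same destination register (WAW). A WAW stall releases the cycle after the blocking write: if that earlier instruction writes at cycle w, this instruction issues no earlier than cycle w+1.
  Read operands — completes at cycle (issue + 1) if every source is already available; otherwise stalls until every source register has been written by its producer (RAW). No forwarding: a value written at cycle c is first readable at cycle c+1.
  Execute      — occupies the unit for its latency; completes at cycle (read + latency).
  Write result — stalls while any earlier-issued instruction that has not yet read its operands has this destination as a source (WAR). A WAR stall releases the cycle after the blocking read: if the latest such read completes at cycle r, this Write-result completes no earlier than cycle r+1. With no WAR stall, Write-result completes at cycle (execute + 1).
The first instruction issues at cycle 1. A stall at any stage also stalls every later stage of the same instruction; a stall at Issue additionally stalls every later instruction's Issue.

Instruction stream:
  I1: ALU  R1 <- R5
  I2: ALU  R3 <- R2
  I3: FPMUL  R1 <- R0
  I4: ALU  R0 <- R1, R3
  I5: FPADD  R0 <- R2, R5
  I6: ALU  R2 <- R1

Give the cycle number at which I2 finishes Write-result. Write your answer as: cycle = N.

cycle = 8

[1] I1 issues→ALU
[2] I1 reads
[3] I1 exec-done
[4] I1 writes R1
[5] I2 issues→ALU
[6] I2 reads, I3 issues→FPMUL
[7] I2 exec-done, I3 reads
[8] I2 writes R3
[9] I4 issues→ALU
[12] I3 exec-done
[13] I3 writes R1
[14] I4 reads
[15] I4 exec-done
[16] I4 writes R0
[17] I5 issues→FPADD
[18] I5 reads, I6 issues→ALU
[19] I6 reads
[20] I6 exec-done
[21] I5 exec-done, I6 writes R2
[22] I5 writes R0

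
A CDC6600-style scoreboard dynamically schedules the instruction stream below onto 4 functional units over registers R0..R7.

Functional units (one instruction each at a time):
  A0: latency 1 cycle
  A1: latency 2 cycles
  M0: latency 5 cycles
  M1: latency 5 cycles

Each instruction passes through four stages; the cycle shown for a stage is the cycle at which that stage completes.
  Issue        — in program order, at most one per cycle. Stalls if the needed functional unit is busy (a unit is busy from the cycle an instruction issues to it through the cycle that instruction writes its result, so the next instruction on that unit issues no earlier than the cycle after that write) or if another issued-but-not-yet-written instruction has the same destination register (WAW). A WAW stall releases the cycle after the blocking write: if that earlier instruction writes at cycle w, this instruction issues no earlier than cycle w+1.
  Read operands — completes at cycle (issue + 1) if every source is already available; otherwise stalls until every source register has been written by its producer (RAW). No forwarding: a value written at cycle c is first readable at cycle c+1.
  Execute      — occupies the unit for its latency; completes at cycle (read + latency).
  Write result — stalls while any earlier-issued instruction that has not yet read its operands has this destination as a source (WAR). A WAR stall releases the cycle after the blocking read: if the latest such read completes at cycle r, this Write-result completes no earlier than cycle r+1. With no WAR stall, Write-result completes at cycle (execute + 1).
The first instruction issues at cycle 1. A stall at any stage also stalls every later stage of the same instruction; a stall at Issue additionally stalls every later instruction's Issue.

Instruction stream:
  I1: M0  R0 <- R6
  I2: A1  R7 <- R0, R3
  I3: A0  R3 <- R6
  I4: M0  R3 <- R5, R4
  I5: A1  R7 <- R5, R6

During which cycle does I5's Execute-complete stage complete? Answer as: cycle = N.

cycle 1: issue I1 (M0)
cycle 2: I1 read-ops, issue I2 (A1)
cycle 3: issue I3 (A0)
cycle 4: I3 read-ops
cycle 5: I3 finished on A0
cycle 7: I1 finished on M0
cycle 8: I1→R0
cycle 9: I2 read-ops
cycle 10: I3→R3
cycle 11: I2 finished on A1, issue I4 (M0)
cycle 12: I2→R7, I4 read-ops
cycle 13: issue I5 (A1)
cycle 14: I5 read-ops
cycle 16: I5 finished on A1
cycle 17: I4 finished on M0, I5→R7
cycle 18: I4→R3

cycle = 16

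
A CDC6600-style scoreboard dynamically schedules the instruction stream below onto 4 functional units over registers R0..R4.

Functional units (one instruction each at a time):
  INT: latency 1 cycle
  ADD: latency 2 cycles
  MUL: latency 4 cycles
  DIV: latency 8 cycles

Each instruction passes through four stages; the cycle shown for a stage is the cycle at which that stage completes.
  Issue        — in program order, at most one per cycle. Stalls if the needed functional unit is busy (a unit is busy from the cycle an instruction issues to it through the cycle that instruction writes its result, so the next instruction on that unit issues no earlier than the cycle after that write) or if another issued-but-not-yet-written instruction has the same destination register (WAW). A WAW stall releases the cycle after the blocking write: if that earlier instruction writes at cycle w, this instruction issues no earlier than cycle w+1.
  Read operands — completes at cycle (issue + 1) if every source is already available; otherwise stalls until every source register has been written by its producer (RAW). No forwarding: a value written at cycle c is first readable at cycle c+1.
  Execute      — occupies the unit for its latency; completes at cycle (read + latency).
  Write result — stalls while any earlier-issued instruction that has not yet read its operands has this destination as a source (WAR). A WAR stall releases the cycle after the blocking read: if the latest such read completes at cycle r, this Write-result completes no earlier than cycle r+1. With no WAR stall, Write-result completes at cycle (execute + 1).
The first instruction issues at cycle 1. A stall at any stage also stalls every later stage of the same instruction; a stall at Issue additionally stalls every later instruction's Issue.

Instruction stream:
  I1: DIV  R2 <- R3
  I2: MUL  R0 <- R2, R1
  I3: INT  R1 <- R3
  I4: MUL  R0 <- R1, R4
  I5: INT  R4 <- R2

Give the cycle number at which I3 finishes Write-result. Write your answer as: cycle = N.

cycle = 13

I1  is:1  ro:2  ex:10  wr:11
I2  is:2  ro:12  ex:16  wr:17  — RAW R2: wait I1 write@11
I3  is:3  ro:4  ex:5  wr:13  — WAR R1: wait I2 read@12
I4  is:18  ro:19  ex:23  wr:24  — struct: MUL busy until I2 writes@17
I5  is:19  ro:20  ex:21  wr:22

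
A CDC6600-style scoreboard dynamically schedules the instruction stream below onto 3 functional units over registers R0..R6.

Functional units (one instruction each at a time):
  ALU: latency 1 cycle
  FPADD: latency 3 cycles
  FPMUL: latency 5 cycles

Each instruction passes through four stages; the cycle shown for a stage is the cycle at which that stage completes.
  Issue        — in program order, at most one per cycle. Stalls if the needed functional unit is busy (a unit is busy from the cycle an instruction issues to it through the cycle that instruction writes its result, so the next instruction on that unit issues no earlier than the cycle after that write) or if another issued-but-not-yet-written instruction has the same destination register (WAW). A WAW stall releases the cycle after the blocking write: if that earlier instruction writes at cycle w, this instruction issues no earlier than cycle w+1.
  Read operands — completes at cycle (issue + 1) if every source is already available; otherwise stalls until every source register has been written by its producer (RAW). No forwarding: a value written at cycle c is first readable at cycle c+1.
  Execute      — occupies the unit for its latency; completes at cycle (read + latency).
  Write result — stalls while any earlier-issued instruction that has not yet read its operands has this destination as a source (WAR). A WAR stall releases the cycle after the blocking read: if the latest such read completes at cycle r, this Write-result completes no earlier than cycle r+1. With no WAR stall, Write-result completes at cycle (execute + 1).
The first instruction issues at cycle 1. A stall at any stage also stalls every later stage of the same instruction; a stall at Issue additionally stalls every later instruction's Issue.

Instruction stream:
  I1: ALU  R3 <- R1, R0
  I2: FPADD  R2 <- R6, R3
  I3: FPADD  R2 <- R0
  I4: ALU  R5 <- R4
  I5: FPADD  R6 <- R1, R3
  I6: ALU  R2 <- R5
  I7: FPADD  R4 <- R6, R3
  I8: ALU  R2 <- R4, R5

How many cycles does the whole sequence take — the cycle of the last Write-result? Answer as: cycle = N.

I1 -> (1, 2, 3, 4)
I2 -> (2, 5, 8, 9)  // RAW R3: wait I1 write@4
I3 -> (10, 11, 14, 15)  // struct: FPADD busy until I2 writes@9
I4 -> (11, 12, 13, 14)
I5 -> (16, 17, 20, 21)  // struct: FPADD busy until I3 writes@15
I6 -> (17, 18, 19, 20)
I7 -> (22, 23, 26, 27)  // struct: FPADD busy until I5 writes@21
I8 -> (23, 28, 29, 30)  // RAW R4: wait I7 write@27

cycle = 30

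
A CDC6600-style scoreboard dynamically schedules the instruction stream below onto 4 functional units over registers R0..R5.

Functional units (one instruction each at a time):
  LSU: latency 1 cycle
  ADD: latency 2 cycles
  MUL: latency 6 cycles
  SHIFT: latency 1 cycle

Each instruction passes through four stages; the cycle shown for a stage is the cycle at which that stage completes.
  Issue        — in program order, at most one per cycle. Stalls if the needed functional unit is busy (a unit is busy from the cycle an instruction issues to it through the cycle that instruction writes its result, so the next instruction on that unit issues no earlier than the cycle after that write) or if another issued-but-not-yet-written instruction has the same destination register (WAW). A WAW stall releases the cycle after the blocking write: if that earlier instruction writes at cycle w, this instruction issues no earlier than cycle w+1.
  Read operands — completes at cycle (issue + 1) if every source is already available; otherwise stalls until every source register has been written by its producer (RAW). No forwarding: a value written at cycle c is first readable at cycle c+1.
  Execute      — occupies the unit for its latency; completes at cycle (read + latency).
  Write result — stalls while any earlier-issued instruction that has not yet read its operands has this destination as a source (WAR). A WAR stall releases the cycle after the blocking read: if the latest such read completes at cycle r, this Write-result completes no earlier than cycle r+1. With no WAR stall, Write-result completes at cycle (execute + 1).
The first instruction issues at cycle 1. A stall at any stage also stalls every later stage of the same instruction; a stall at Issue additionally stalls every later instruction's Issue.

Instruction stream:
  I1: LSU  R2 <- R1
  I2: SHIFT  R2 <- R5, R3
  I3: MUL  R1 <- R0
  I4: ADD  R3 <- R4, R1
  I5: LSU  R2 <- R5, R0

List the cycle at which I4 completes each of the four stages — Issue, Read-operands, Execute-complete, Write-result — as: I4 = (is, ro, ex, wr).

I4 = (7, 15, 17, 18)

t=1  I1 dispatched to LSU
t=2  I1 operands ready
t=3  I1 complete
t=4  R2←I1
t=5  I2 dispatched to SHIFT
t=6  I2 operands ready, I3 dispatched to MUL
t=7  I2 complete, I3 operands ready, I4 dispatched to ADD
t=8  R2←I2
t=9  I5 dispatched to LSU
t=10  I5 operands ready
t=11  I5 complete
t=12  R2←I5
t=13  I3 complete
t=14  R1←I3
t=15  I4 operands ready
t=17  I4 complete
t=18  R3←I4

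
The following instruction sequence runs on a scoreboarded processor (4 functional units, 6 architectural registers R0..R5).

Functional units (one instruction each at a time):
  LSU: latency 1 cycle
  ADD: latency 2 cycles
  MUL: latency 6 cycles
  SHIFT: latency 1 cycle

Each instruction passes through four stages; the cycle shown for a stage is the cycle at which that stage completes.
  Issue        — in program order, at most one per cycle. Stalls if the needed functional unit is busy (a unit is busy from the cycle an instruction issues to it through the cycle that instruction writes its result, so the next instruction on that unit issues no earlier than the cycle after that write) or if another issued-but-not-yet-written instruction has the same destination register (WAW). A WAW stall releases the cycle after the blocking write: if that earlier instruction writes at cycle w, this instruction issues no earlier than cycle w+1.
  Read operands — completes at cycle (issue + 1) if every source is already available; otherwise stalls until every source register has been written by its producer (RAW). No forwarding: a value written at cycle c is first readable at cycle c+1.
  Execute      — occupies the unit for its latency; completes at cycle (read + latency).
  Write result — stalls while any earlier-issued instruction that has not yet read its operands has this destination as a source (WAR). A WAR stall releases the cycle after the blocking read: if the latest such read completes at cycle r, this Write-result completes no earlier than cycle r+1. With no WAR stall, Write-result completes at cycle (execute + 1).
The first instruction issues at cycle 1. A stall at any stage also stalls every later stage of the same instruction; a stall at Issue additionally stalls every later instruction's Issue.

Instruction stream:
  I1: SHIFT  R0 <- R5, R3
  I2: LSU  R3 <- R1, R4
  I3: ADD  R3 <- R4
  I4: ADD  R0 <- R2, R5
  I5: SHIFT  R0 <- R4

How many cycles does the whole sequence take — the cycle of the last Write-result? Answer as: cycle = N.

cycle = 19

I1  is:1  ro:2  ex:3  wr:4
I2  is:2  ro:3  ex:4  wr:5
I3  is:6  ro:7  ex:9  wr:10  — WAW R3: wait I2 write@5
I4  is:11  ro:12  ex:14  wr:15  — struct: ADD busy until I3 writes@10
I5  is:16  ro:17  ex:18  wr:19  — WAW R0: wait I4 write@15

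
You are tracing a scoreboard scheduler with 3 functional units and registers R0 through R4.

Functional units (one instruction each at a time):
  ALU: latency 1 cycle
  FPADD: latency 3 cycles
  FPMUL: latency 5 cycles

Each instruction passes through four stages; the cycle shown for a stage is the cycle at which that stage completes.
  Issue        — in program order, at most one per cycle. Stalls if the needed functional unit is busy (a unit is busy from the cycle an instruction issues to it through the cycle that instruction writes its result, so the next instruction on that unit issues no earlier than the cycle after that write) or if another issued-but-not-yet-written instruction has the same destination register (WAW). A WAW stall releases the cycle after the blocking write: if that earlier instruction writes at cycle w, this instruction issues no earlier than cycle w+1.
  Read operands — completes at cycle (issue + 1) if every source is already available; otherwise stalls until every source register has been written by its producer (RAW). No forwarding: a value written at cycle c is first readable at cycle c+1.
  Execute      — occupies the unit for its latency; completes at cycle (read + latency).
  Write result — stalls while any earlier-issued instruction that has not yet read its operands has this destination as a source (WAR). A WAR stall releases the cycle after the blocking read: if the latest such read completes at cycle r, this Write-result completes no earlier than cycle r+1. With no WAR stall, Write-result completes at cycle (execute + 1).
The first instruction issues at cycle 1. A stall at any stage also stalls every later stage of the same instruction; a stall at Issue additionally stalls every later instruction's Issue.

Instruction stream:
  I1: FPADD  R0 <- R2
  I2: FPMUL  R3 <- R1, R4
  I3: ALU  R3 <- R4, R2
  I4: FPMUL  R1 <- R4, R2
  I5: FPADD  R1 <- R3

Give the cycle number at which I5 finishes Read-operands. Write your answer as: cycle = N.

  I1 | 1 | 2 | 5 | 6
  I2 | 2 | 3 | 8 | 9
  I3 | 10 | 11 | 12 | 13   WAW R3: wait I2 write@9
  I4 | 11 | 12 | 17 | 18
  I5 | 19 | 20 | 23 | 24   WAW R1: wait I4 write@18

cycle = 20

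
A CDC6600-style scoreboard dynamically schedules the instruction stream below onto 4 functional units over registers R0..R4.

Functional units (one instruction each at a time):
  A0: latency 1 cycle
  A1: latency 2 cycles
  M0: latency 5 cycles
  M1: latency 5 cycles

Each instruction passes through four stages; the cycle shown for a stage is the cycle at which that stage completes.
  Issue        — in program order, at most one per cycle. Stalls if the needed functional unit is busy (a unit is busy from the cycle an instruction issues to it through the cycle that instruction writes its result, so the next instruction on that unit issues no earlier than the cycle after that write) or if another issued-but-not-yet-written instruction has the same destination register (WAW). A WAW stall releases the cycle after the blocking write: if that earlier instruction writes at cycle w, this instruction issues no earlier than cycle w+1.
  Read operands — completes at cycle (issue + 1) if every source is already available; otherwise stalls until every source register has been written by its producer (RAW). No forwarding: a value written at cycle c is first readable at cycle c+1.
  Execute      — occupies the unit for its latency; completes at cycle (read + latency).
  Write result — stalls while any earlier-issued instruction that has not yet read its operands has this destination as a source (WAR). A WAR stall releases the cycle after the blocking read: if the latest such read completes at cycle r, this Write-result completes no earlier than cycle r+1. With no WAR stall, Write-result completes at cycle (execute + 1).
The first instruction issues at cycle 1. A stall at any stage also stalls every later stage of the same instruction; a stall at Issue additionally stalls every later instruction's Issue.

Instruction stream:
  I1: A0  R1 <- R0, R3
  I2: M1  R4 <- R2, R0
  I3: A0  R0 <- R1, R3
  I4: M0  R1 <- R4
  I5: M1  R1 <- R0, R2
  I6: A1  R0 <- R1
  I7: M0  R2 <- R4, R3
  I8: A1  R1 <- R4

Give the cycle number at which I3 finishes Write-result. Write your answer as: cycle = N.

cycle = 8

I1  is:1  ro:2  ex:3  wr:4
I2  is:2  ro:3  ex:8  wr:9
I3  is:5  ro:6  ex:7  wr:8  — struct: A0 busy until I1 writes@4
I4  is:6  ro:10  ex:15  wr:16  — RAW R4: wait I2 write@9
I5  is:17  ro:18  ex:23  wr:24  — WAW R1: wait I4 write@16
I6  is:18  ro:25  ex:27  wr:28  — RAW R1: wait I5 write@24
I7  is:19  ro:20  ex:25  wr:26
I8  is:29  ro:30  ex:32  wr:33  — struct: A1 busy until I6 writes@28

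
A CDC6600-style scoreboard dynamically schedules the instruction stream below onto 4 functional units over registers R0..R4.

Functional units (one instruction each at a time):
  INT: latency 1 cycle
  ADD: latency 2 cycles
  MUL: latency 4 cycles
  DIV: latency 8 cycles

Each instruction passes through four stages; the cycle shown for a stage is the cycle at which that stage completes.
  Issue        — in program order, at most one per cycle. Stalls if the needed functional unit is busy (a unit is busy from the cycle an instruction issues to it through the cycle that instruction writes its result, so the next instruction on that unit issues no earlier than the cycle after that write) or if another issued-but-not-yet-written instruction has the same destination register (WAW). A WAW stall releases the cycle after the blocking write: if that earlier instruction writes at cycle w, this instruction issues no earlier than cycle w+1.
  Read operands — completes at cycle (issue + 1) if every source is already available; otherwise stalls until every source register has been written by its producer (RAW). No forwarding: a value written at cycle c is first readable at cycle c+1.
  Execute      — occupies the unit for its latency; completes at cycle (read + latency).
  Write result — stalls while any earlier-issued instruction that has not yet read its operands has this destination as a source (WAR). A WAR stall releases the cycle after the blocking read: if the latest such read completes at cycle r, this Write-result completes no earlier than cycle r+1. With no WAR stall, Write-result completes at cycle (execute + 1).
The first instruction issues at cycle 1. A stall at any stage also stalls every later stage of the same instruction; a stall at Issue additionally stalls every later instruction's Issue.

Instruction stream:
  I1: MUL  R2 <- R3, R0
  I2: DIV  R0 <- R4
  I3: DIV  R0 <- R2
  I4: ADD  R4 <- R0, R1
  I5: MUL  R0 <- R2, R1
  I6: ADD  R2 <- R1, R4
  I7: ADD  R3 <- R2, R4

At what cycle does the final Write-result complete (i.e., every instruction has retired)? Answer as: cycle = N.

cycle = 37

cycle 1: I1 issues→MUL
cycle 2: I1 reads · I2 issues→DIV
cycle 3: I2 reads
cycle 6: I1 exec-done
cycle 7: I1 writes R2
cycle 11: I2 exec-done
cycle 12: I2 writes R0
cycle 13: I3 issues→DIV
cycle 14: I3 reads · I4 issues→ADD
cycle 22: I3 exec-done
cycle 23: I3 writes R0
cycle 24: I4 reads · I5 issues→MUL
cycle 25: I5 reads
cycle 26: I4 exec-done
cycle 27: I4 writes R4
cycle 28: I6 issues→ADD
cycle 29: I5 exec-done · I6 reads
cycle 30: I5 writes R0
cycle 31: I6 exec-done
cycle 32: I6 writes R2
cycle 33: I7 issues→ADD
cycle 34: I7 reads
cycle 36: I7 exec-done
cycle 37: I7 writes R3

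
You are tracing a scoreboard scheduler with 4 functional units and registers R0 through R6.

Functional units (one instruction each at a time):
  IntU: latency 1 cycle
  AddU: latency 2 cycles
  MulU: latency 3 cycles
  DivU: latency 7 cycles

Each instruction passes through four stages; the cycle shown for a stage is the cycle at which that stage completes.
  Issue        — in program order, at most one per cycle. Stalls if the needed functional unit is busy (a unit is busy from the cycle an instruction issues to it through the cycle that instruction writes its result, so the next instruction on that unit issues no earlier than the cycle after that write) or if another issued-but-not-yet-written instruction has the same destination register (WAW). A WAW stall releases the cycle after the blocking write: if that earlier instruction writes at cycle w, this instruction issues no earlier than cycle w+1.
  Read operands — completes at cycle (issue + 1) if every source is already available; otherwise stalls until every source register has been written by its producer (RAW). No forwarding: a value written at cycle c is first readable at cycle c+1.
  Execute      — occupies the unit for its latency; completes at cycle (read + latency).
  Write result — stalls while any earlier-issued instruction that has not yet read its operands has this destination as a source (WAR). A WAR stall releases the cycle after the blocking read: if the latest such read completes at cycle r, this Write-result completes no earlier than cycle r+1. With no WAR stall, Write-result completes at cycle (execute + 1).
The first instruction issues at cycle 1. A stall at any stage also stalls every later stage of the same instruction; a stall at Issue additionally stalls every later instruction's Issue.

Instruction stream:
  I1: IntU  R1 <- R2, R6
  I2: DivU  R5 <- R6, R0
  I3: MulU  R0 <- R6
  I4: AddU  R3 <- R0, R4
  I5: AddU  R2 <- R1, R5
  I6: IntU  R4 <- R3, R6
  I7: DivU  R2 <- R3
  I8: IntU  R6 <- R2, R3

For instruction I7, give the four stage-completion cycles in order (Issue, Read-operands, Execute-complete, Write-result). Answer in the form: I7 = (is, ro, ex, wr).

I7 = (18, 19, 26, 27)

cycle 1: I1 issues→IntU
cycle 2: I1 reads | I2 issues→DivU
cycle 3: I1 exec-done | I2 reads | I3 issues→MulU
cycle 4: I1 writes R1 | I3 reads | I4 issues→AddU
cycle 7: I3 exec-done
cycle 8: I3 writes R0
cycle 9: I4 reads
cycle 10: I2 exec-done
cycle 11: I2 writes R5 | I4 exec-done
cycle 12: I4 writes R3
cycle 13: I5 issues→AddU
cycle 14: I5 reads | I6 issues→IntU
cycle 15: I6 reads
cycle 16: I5 exec-done | I6 exec-done
cycle 17: I5 writes R2 | I6 writes R4
cycle 18: I7 issues→DivU
cycle 19: I7 reads | I8 issues→IntU
cycle 26: I7 exec-done
cycle 27: I7 writes R2
cycle 28: I8 reads
cycle 29: I8 exec-done
cycle 30: I8 writes R6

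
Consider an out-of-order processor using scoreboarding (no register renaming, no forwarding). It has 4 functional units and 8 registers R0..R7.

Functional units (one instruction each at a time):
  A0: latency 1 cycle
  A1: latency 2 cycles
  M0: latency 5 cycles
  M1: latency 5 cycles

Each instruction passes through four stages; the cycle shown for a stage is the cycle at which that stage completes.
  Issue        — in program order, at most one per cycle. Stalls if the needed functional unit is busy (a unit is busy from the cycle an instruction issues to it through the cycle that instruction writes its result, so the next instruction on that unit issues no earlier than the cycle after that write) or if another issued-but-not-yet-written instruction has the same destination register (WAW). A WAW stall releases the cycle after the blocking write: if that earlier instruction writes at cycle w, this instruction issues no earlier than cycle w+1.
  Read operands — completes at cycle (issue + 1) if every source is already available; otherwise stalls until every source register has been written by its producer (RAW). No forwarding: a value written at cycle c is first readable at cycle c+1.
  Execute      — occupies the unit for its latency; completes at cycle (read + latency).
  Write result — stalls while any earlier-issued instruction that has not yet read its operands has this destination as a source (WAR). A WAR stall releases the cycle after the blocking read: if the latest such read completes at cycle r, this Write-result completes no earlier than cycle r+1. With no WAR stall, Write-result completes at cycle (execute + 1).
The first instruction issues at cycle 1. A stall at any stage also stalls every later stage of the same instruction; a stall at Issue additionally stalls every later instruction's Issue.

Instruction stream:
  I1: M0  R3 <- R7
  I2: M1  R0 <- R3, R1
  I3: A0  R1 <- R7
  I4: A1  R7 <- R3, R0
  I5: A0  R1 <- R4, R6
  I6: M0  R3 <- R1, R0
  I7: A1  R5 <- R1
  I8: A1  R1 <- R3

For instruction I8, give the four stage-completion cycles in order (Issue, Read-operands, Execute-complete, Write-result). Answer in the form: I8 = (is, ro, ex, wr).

I8 = (25, 26, 28, 29)

[1] I1 dispatched to M0
[2] I1 operands ready · I2 dispatched to M1
[3] I3 dispatched to A0
[4] I3 operands ready · I4 dispatched to A1
[5] I3 complete
[7] I1 complete
[8] R3←I1
[9] I2 operands ready
[10] R1←I3
[11] I5 dispatched to A0
[12] I5 operands ready · I6 dispatched to M0
[13] I5 complete
[14] I2 complete · R1←I5
[15] R0←I2
[16] I4 operands ready · I6 operands ready
[18] I4 complete
[19] R7←I4
[20] I7 dispatched to A1
[21] I6 complete · I7 operands ready
[22] R3←I6
[23] I7 complete
[24] R5←I7
[25] I8 dispatched to A1
[26] I8 operands ready
[28] I8 complete
[29] R1←I8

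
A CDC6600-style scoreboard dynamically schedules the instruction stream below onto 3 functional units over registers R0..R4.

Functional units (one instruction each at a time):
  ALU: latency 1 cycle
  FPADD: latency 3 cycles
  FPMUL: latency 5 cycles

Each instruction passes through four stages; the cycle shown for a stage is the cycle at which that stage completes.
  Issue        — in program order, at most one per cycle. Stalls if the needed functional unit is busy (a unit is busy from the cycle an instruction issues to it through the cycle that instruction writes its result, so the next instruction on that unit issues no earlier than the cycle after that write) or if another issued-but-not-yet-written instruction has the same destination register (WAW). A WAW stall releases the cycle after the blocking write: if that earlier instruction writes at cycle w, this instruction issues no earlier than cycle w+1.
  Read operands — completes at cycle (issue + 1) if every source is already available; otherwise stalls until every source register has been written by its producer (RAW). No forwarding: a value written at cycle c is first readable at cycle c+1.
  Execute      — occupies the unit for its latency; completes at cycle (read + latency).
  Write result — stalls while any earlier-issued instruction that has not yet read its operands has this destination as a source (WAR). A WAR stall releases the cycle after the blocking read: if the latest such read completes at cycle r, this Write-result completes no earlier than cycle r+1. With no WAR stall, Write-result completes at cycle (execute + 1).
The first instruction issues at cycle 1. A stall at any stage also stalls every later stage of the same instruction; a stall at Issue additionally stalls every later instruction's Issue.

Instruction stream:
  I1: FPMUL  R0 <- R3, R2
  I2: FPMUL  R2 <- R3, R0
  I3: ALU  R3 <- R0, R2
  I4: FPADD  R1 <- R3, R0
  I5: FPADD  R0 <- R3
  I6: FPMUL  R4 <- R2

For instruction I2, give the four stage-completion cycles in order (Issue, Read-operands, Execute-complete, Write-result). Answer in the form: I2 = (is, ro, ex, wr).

I2 = (9, 10, 15, 16)

cycle 1: I1 dispatched to FPMUL
cycle 2: I1 operands ready
cycle 7: I1 complete
cycle 8: R0←I1
cycle 9: I2 dispatched to FPMUL
cycle 10: I2 operands ready, I3 dispatched to ALU
cycle 11: I4 dispatched to FPADD
cycle 15: I2 complete
cycle 16: R2←I2
cycle 17: I3 operands ready
cycle 18: I3 complete
cycle 19: R3←I3
cycle 20: I4 operands ready
cycle 23: I4 complete
cycle 24: R1←I4
cycle 25: I5 dispatched to FPADD
cycle 26: I5 operands ready, I6 dispatched to FPMUL
cycle 27: I6 operands ready
cycle 29: I5 complete
cycle 30: R0←I5
cycle 32: I6 complete
cycle 33: R4←I6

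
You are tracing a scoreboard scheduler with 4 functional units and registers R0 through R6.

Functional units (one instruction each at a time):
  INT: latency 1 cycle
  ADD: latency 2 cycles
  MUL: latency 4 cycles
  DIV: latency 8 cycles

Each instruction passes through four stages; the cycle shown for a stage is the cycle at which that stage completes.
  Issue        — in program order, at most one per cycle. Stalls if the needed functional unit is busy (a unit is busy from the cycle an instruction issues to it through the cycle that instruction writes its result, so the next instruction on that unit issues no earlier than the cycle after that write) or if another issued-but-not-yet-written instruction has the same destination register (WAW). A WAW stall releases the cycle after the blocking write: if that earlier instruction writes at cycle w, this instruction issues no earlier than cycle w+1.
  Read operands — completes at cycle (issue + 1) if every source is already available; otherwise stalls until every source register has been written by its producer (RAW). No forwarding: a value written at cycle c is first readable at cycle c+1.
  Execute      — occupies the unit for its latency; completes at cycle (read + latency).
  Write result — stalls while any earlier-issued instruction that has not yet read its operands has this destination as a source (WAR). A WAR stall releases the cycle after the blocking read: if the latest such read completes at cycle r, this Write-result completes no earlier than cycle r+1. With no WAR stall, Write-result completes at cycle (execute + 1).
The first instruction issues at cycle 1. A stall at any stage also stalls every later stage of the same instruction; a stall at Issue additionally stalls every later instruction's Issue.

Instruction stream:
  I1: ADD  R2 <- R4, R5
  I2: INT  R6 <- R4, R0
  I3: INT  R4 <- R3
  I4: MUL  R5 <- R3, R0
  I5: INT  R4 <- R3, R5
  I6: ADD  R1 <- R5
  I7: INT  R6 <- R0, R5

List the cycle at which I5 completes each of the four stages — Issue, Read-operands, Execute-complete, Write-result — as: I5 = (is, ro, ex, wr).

I5 = (10, 14, 15, 16)

[1] issue I1 (ADD)
[2] I1 read-ops; issue I2 (INT)
[3] I2 read-ops
[4] I1 finished on ADD; I2 finished on INT
[5] I1→R2; I2→R6
[6] issue I3 (INT)
[7] I3 read-ops; issue I4 (MUL)
[8] I3 finished on INT; I4 read-ops
[9] I3→R4
[10] issue I5 (INT)
[11] issue I6 (ADD)
[12] I4 finished on MUL
[13] I4→R5
[14] I5 read-ops; I6 read-ops
[15] I5 finished on INT
[16] I5→R4; I6 finished on ADD
[17] I6→R1; issue I7 (INT)
[18] I7 read-ops
[19] I7 finished on INT
[20] I7→R6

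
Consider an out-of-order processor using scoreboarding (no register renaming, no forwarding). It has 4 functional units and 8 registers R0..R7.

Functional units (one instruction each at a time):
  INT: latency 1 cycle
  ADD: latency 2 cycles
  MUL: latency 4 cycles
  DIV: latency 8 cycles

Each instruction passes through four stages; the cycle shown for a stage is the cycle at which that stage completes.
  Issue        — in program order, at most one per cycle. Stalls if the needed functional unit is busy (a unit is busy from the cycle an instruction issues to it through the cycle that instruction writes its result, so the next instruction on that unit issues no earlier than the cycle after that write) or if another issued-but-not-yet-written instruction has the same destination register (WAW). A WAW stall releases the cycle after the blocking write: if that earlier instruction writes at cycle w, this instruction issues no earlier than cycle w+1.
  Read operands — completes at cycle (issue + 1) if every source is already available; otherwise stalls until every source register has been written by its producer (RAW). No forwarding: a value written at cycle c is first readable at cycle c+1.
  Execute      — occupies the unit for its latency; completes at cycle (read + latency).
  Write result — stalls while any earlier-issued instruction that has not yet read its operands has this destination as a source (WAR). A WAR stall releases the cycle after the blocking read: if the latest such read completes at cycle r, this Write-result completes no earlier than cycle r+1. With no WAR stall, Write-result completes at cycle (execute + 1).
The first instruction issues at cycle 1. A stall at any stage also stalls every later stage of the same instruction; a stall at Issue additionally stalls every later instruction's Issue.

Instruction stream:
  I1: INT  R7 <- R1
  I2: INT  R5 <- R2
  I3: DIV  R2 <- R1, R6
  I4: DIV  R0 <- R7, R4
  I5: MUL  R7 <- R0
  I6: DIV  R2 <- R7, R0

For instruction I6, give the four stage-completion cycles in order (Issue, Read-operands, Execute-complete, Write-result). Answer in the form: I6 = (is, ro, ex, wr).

I6 = (28, 34, 42, 43)

I1: IS=1 RO=2 EX=3 WR=4
I2: IS=5 RO=6 EX=7 WR=8  [struct: INT busy until I1 writes@4]
I3: IS=6 RO=7 EX=15 WR=16
I4: IS=17 RO=18 EX=26 WR=27  [struct: DIV busy until I3 writes@16]
I5: IS=18 RO=28 EX=32 WR=33  [RAW R0: wait I4 write@27]
I6: IS=28 RO=34 EX=42 WR=43  [struct: DIV busy until I4 writes@27; RAW R7: wait I5 write@33]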